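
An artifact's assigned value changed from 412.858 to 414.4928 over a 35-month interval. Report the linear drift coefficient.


rate = (v2 - v1) / months
= (414.4928 - 412.858) / 35
= 1.6348 / 35
= 0.0467

0.0467


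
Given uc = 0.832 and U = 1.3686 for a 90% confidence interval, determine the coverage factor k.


k = U / uc
k = 1.3686 / 0.832
k = 1.645

1.645


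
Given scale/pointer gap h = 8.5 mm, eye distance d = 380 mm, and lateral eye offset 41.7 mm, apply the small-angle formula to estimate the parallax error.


error = h * offset / d
= 8.5 * 41.7 / 380
= 0.9328

0.9328


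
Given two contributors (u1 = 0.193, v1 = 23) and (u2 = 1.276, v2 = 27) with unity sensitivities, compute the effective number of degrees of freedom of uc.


uc = sqrt(u1^2 + u2^2) = sqrt(0.193^2 + 1.276^2) = 1.2905135
v_eff = uc^4 / (u1^4/v1 + u2^4/v2)
= 1.2905135^4 / (0.193^4/23 + 1.276^4/27)
= 2.7736407 / 0.098243921
v_eff = 28.2322

28.2322


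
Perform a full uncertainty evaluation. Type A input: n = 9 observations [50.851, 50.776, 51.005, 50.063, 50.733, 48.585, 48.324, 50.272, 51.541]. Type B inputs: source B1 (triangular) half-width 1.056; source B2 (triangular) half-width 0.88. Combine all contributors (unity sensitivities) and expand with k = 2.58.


mean = (50.851 + 50.776 + 51.005 + 50.063 + 50.733 + 48.585 + 48.324 + 50.272 + 51.541) / 9 = 50.23888889
s = sqrt(sum((x - mean)^2)/(n-1)) = 1.0968087
u_A = s / sqrt(n) = 1.0968087 / sqrt(9) = 0.3656029
u_B1 = 1.056 / sqrt(6) = 0.43111019
u_B2 = 0.88 / sqrt(6) = 0.3592585
uc = sqrt(0.3656029^2 + 0.43111019^2 + 0.3592585^2) = 0.66976723
U = k * uc = 2.58 * 0.66976723
U = 1.7280

1.7280


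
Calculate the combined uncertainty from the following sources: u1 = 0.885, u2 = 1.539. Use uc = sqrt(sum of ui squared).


uc = sqrt(0.885^2 + 1.539^2)
uc = sqrt(3.151746)
uc = 1.7753

1.7753


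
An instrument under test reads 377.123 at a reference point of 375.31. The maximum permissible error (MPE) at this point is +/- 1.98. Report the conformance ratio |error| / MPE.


e = indication - reference = 377.123 - 375.31 = 1.8130
|e| = 1.8130
ratio = |e| / MPE = 1.8130 / 1.98
ratio = 0.9157

0.9157


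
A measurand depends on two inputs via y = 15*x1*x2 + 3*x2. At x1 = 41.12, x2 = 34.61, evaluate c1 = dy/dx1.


y = 15*x1*x2 + 3*x2
dy/dx1 = 15*x2
Evaluate at x2 = 34.61: c1 = 15 * 34.61
c1 = 519.1500

519.1500


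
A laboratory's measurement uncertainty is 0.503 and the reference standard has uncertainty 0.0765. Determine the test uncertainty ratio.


TUR = u_lab / u_ref
= 0.503 / 0.0765
= 6.5752

6.5752


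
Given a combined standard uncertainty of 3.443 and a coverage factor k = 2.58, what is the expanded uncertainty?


U = k * uc
U = 2.58 * 3.443
U = 8.8829

8.8829


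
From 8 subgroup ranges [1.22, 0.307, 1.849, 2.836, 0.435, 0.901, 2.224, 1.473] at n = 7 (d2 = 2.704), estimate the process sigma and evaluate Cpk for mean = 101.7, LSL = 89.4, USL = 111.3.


R_bar = (1.22 + 0.307 + 1.849 + 2.836 + 0.435 + 0.901 + 2.224 + 1.473) / 8 = 1.405625
sigma = R_bar / d2 = 1.405625 / 2.704 = 0.51983173
Cp = (USL - LSL)/(6*sigma) = (111.3 - 89.4)/(6*0.51983173) = 7.0215
Cpu = (111.3 - 101.7)/(3*0.51983173) = 6.1558
Cpl = (101.7 - 89.4)/(3*0.51983173) = 7.8872
Cpk = min(Cpu, Cpl) = 6.1558

6.1558


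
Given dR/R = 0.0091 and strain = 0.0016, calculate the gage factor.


GF = (dR/R) / epsilon
= 0.0091 / 0.0016
= 5.6875

5.6875


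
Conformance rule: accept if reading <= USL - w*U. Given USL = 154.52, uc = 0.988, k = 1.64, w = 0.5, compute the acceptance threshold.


U = k * uc = 1.64 * 0.988 = 1.62032
guard band g = w * U = 0.5 * 1.62032 = 0.81016
AL = USL - g = 154.52 - 0.81016
AL = 153.7098

153.7098


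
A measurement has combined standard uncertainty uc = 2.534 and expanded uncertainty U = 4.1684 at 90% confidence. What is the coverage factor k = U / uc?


k = U / uc
k = 4.1684 / 2.534
k = 1.645

1.645


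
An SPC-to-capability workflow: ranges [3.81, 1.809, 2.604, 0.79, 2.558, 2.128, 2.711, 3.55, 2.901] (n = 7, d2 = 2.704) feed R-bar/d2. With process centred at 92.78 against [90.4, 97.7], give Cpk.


R_bar = (3.81 + 1.809 + 2.604 + 0.79 + 2.558 + 2.128 + 2.711 + 3.55 + 2.901) / 9 = 2.5401111
sigma = R_bar / d2 = 2.5401111 / 2.704 = 0.9393902
Cp = (USL - LSL)/(6*sigma) = (97.7 - 90.4)/(6*0.9393902) = 1.2952
Cpu = (97.7 - 92.78)/(3*0.9393902) = 1.7458
Cpl = (92.78 - 90.4)/(3*0.9393902) = 0.8445
Cpk = min(Cpu, Cpl) = 0.8445

0.8445


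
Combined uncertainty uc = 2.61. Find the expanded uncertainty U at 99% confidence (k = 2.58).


U = k * uc
U = 2.58 * 2.61
U = 6.7338

6.7338


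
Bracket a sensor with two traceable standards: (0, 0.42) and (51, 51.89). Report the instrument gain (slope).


slope = (y2 - y1) / (x2 - x1)
= (51.89 - 0.42) / (51 - 0)
= 51.4700 / 51
= 1.0092

1.0092


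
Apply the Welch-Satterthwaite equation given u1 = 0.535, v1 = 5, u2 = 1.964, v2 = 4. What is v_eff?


uc = sqrt(u1^2 + u2^2) = sqrt(0.535^2 + 1.964^2) = 2.035564
v_eff = uc^4 / (u1^4/v1 + u2^4/v2)
= 2.035564^4 / (0.535^4/5 + 1.964^4/4)
= 17.168765 / 3.7360681
v_eff = 4.5954

4.5954


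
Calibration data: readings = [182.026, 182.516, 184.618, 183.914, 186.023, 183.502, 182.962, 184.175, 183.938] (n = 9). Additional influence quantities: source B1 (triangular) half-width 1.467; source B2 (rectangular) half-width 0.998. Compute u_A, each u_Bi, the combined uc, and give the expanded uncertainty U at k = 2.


mean = (182.026 + 182.516 + 184.618 + 183.914 + 186.023 + 183.502 + 182.962 + 184.175 + 183.938) / 9 = 183.7415556
s = sqrt(sum((x - mean)^2)/(n-1)) = 1.1905648
u_A = s / sqrt(n) = 1.1905648 / sqrt(9) = 0.39685493
u_B1 = 1.467 / sqrt(6) = 0.59890024
u_B2 = 0.998 / sqrt(3) = 0.57619557
uc = sqrt(0.39685493^2 + 0.59890024^2 + 0.57619557^2) = 0.92096507
U = k * uc = 2 * 0.92096507
U = 1.8419

1.8419


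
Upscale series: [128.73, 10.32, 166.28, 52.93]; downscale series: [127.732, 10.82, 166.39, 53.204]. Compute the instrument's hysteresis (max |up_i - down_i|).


|128.73 - 127.732| = 0.9980
|10.32 - 10.82| = 0.5000
|166.28 - 166.39| = 0.1100
|52.93 - 53.204| = 0.2740
hysteresis = max(diffs) = 0.9980

0.9980


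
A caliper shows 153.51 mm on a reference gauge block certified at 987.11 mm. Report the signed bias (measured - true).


Systematic error = measured - true
= 153.51 - 987.11
= -833.6000

-833.6000


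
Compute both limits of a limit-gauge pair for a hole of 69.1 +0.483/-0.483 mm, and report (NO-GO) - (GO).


GO = nominal - lower_tol (smallest hole = maximum material condition)
GO = 69.1 - 0.483 = 68.617
NO-GO = nominal + upper_tol (largest hole = least material condition)
NO-GO = 69.1 + 0.483 = 69.583
spread = NO-GO - GO = 69.583 - 68.617 = 0.9660

0.9660


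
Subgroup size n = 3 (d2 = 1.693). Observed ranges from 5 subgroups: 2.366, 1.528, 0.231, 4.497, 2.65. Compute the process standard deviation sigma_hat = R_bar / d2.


R_bar = (2.366 + 1.528 + 0.231 + 4.497 + 2.65) / 5
R_bar = 11.272 / 5 = 2.2544
sigma_hat = R_bar / d2 = 2.2544 / 1.693 = 1.3316

1.3316


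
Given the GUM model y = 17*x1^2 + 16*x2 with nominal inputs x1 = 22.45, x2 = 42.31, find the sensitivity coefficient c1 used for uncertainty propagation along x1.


y = 17*x1^2 + 16*x2
dy/dx1 = 2*17*x1
Evaluate at x1 = 22.45: c1 = 34 * 22.45
c1 = 763.3000

763.3000


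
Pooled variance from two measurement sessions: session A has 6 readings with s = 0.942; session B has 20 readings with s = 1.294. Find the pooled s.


s_p = sqrt(((n1-1)*s1^2 + (n2-1)*s2^2) / (n1+n2-2))
numerator = (6-1)*0.942^2 + (20-1)*1.294^2 = 4.43682 + 31.814284 = 36.251104
denominator = 6 + 20 - 2 = 24
s_p^2 = 36.251104 / 24 = 1.5104627
s_p = sqrt(1.5104627) = 1.2290

1.2290


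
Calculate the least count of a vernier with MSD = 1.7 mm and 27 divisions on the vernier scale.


LC = MSD / n_div
= 1.7 / 27
= 0.0630

0.0630


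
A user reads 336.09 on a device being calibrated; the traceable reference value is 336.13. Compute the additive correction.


Correction = standard - reading
= 336.13 - 336.09
= 0.0400

0.0400


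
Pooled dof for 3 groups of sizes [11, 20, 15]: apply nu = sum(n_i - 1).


nu = sum_i (n_i - 1)
nu = ((11 - 1) + (20 - 1) + (15 - 1))
nu = 10 + 19 + 14
nu = 43

43


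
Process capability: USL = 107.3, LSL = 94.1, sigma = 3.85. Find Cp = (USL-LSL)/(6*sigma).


Cp = (USL - LSL) / (6 * sigma)
= (107.3 - 94.1) / (6 * 3.85)
= 13.2000 / 23.1000
= 0.5714

0.5714


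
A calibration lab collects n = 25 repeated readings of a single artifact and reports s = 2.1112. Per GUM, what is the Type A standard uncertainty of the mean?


u_A = s / sqrt(n)
u_A = 2.1112 / sqrt(25)
u_A = 2.1112 / 5
u_A = 0.4222

0.4222


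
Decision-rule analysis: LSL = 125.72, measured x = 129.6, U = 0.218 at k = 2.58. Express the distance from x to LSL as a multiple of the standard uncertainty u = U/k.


u = U / k = 0.218 / 2.58 = 0.084496124
margin = |LSL - x| = |125.72 - 129.6| = 3.88
z = margin / u = 3.88 / 0.084496124
z = 45.9193

45.9193


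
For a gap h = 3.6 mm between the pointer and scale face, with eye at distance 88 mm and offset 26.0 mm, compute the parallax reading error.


error = h * offset / d
= 3.6 * 26.0 / 88
= 1.0636

1.0636


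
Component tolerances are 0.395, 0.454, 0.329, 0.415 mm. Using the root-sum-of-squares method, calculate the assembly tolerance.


RSS = sqrt(0.395^2 + 0.454^2 + 0.329^2 + 0.415^2)
= sqrt(0.642607)
= 0.8016

0.8016


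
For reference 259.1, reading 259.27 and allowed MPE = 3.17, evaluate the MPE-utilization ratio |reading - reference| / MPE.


e = indication - reference = 259.27 - 259.1 = 0.1700
|e| = 0.1700
ratio = |e| / MPE = 0.1700 / 3.17
ratio = 0.0536

0.0536


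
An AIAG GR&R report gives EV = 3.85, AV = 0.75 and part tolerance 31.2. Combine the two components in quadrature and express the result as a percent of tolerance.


GRR = sqrt(EV^2 + AV^2) = sqrt(3.85^2 + 0.75^2) = 3.9223717
%GRR = GRR / tol * 100 = 3.9223717 / 31.2 * 100
%GRR = 12.5717

12.5717


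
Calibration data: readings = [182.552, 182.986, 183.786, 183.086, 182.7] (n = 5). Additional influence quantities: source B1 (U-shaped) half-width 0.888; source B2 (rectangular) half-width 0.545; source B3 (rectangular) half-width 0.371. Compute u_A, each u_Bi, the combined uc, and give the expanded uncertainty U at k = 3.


mean = (182.552 + 182.986 + 183.786 + 183.086 + 182.7) / 5 = 183.022
s = sqrt(sum((x - mean)^2)/(n-1)) = 0.47793096
u_A = s / sqrt(n) = 0.47793096 / sqrt(5) = 0.21373722
u_B1 = 0.888 / sqrt(2) = 0.62791082
u_B2 = 0.545 / sqrt(3) = 0.3146559
u_B3 = 0.371 / sqrt(3) = 0.21419695
uc = sqrt(0.21373722^2 + 0.62791082^2 + 0.3146559^2 + 0.21419695^2) = 0.76475111
U = k * uc = 3 * 0.76475111
U = 2.2943

2.2943


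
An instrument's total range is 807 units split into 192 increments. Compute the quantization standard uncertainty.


resolution = range / divisions
resolution = 807 / 192 = 4.203125
u_res = resolution / (2*sqrt(3))
u_res = 4.203125 / 3.4641016
u_res = 1.2133

1.2133


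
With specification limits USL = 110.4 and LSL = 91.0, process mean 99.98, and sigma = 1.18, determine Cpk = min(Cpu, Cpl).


Cpu = (USL - mean) / (3*sigma) = (110.4 - 99.98) / (3*1.18) = 2.9435
Cpl = (mean - LSL) / (3*sigma) = (99.98 - 91.0) / (3*1.18) = 2.5367
Cpk = min(Cpu, Cpl) = 2.5367

2.5367


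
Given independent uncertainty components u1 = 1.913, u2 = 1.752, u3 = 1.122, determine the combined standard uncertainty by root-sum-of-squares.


uc = sqrt(1.913^2 + 1.752^2 + 1.122^2)
uc = sqrt(7.987957)
uc = 2.8263

2.8263


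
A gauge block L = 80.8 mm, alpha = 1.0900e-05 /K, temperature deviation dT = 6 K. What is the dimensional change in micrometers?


dL = L * alpha * dT
= 80.8 * 1.0900e-05 * 6
= 0.0052843 mm
dL_um = 0.0052843 * 1000 = 5.2843 um

5.2843


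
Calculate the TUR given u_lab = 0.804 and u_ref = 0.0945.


TUR = u_lab / u_ref
= 0.804 / 0.0945
= 8.5079

8.5079


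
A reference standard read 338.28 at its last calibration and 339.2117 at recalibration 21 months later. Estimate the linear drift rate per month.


rate = (v2 - v1) / months
= (339.2117 - 338.28) / 21
= 0.9317 / 21
= 0.0444

0.0444


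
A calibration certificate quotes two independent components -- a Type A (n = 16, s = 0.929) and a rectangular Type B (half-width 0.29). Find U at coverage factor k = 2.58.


u_A = s / sqrt(n) = 0.929 / sqrt(16) = 0.23225
u_B = half_width / sqrt(3) = 0.29 / sqrt(3) = 0.16743158
uc = sqrt(u_A^2 + u_B^2) = sqrt(0.23225^2 + 0.16743158^2) = 0.28630997
U = k * uc = 2.58 * 0.28630997
U = 0.7387

0.7387


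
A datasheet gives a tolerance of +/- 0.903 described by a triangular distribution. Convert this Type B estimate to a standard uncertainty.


u_B = half_width / sqrt(6)
u_B = 0.903 / 2.4494897
u_B = 0.3686

0.3686


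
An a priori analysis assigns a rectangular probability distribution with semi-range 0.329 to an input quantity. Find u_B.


u_B = half_width / sqrt(3)
u_B = 0.329 / 1.7320508
u_B = 0.1899

0.1899


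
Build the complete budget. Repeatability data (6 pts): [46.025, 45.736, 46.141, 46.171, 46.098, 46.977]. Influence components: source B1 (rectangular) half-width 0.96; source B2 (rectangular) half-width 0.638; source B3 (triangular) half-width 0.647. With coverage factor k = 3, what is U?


mean = (46.025 + 45.736 + 46.141 + 46.171 + 46.098 + 46.977) / 6 = 46.19133333
s = sqrt(sum((x - mean)^2)/(n-1)) = 0.41567423
u_A = s / sqrt(n) = 0.41567423 / sqrt(6) = 0.16969829
u_B1 = 0.96 / sqrt(3) = 0.55425626
u_B2 = 0.638 / sqrt(3) = 0.36834947
u_B3 = 0.647 / sqrt(6) = 0.26413664
uc = sqrt(0.16969829^2 + 0.55425626^2 + 0.36834947^2 + 0.26413664^2) = 0.73583083
U = k * uc = 3 * 0.73583083
U = 2.2075

2.2075


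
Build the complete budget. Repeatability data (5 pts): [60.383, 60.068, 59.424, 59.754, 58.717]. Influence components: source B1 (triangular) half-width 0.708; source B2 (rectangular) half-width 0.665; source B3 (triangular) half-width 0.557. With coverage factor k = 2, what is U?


mean = (60.383 + 60.068 + 59.424 + 59.754 + 58.717) / 5 = 59.6692
s = sqrt(sum((x - mean)^2)/(n-1)) = 0.64081019
u_A = s / sqrt(n) = 0.64081019 / sqrt(5) = 0.28657903
u_B1 = 0.708 / sqrt(6) = 0.28903979
u_B2 = 0.665 / sqrt(3) = 0.38393793
u_B3 = 0.557 / sqrt(6) = 0.2273943
uc = sqrt(0.28657903^2 + 0.28903979^2 + 0.38393793^2 + 0.2273943^2) = 0.60397686
U = k * uc = 2 * 0.60397686
U = 1.2080

1.2080


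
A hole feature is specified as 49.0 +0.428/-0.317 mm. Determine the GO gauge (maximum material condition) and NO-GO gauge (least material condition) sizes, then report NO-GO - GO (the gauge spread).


GO = nominal - lower_tol (smallest hole = maximum material condition)
GO = 49.0 - 0.317 = 48.683
NO-GO = nominal + upper_tol (largest hole = least material condition)
NO-GO = 49.0 + 0.428 = 49.428
spread = NO-GO - GO = 49.428 - 48.683 = 0.7450

0.7450


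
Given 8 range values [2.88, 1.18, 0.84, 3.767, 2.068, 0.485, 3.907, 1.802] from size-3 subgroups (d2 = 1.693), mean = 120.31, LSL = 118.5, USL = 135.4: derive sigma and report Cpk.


R_bar = (2.88 + 1.18 + 0.84 + 3.767 + 2.068 + 0.485 + 3.907 + 1.802) / 8 = 2.116125
sigma = R_bar / d2 = 2.116125 / 1.693 = 1.2499262
Cp = (USL - LSL)/(6*sigma) = (135.4 - 118.5)/(6*1.2499262) = 2.2535
Cpu = (135.4 - 120.31)/(3*1.2499262) = 4.0242
Cpl = (120.31 - 118.5)/(3*1.2499262) = 0.4827
Cpk = min(Cpu, Cpl) = 0.4827

0.4827


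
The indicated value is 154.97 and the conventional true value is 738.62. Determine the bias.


Systematic error = measured - true
= 154.97 - 738.62
= -583.6500

-583.6500


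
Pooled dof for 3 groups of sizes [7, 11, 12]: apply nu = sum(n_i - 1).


nu = sum_i (n_i - 1)
nu = ((7 - 1) + (11 - 1) + (12 - 1))
nu = 6 + 10 + 11
nu = 27

27


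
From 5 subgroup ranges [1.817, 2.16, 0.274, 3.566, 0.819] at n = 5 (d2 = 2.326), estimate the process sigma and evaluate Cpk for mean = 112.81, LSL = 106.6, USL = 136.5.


R_bar = (1.817 + 2.16 + 0.274 + 3.566 + 0.819) / 5 = 1.7272
sigma = R_bar / d2 = 1.7272 / 2.326 = 0.74256234
Cp = (USL - LSL)/(6*sigma) = (136.5 - 106.6)/(6*0.74256234) = 6.7110
Cpu = (136.5 - 112.81)/(3*0.74256234) = 10.6343
Cpl = (112.81 - 106.6)/(3*0.74256234) = 2.7876
Cpk = min(Cpu, Cpl) = 2.7876

2.7876


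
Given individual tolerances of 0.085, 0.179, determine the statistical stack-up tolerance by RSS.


RSS = sqrt(0.085^2 + 0.179^2)
= sqrt(0.039266)
= 0.1982

0.1982


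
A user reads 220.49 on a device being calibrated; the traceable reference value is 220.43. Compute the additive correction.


Correction = standard - reading
= 220.43 - 220.49
= -0.0600

-0.0600


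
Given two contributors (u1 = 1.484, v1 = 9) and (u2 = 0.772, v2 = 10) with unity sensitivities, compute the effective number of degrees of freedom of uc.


uc = sqrt(u1^2 + u2^2) = sqrt(1.484^2 + 0.772^2) = 1.6727941
v_eff = uc^4 / (u1^4/v1 + u2^4/v2)
= 1.6727941^4 / (1.484^4/9 + 0.772^4/10)
= 7.8301477 / 0.57440097
v_eff = 13.6318

13.6318


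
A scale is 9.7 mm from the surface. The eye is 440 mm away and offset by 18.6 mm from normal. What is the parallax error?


error = h * offset / d
= 9.7 * 18.6 / 440
= 0.4100

0.4100


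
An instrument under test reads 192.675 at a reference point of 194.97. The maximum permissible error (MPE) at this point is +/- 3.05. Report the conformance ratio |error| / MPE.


e = indication - reference = 192.675 - 194.97 = -2.2950
|e| = 2.2950
ratio = |e| / MPE = 2.2950 / 3.05
ratio = 0.7525

0.7525


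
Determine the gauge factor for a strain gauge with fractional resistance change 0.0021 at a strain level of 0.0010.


GF = (dR/R) / epsilon
= 0.0021 / 0.0010
= 2.1000

2.1000


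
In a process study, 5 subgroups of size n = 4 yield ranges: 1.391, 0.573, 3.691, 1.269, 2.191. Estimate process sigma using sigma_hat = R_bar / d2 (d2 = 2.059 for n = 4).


R_bar = (1.391 + 0.573 + 3.691 + 1.269 + 2.191) / 5
R_bar = 9.115 / 5 = 1.823
sigma_hat = R_bar / d2 = 1.823 / 2.059 = 0.8854

0.8854


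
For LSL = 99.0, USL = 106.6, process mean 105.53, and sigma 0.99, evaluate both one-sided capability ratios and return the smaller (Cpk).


Cpu = (USL - mean) / (3*sigma) = (106.6 - 105.53) / (3*0.99) = 0.3603
Cpl = (mean - LSL) / (3*sigma) = (105.53 - 99.0) / (3*0.99) = 2.1987
Cpk = min(Cpu, Cpl) = 0.3603

0.3603


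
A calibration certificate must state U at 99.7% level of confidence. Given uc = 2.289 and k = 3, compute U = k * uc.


U = k * uc
U = 3 * 2.289
U = 6.8670

6.8670


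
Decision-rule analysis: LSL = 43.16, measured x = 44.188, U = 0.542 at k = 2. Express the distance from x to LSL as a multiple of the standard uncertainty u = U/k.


u = U / k = 0.542 / 2 = 0.271
margin = |LSL - x| = |43.16 - 44.188| = 1.028
z = margin / u = 1.028 / 0.271
z = 3.7934

3.7934


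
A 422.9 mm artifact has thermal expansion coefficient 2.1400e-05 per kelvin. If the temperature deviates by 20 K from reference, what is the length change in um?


dL = L * alpha * dT
= 422.9 * 2.1400e-05 * 20
= 0.1810012 mm
dL_um = 0.1810012 * 1000 = 181.0012 um

181.0012


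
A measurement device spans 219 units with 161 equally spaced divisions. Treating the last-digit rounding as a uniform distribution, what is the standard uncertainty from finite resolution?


resolution = range / divisions
resolution = 219 / 161 = 1.3602484
u_res = resolution / (2*sqrt(3))
u_res = 1.3602484 / 3.4641016
u_res = 0.3927

0.3927


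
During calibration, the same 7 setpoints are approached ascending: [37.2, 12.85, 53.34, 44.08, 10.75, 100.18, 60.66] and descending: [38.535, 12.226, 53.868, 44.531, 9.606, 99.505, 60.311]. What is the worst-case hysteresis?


|37.2 - 38.535| = 1.3350
|12.85 - 12.226| = 0.6240
|53.34 - 53.868| = 0.5280
|44.08 - 44.531| = 0.4510
|10.75 - 9.606| = 1.1440
|100.18 - 99.505| = 0.6750
|60.66 - 60.311| = 0.3490
hysteresis = max(diffs) = 1.3350

1.3350


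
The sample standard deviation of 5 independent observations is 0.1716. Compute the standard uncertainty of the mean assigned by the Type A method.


u_A = s / sqrt(n)
u_A = 0.1716 / sqrt(5)
u_A = 0.1716 / 2.236068
u_A = 0.0767

0.0767


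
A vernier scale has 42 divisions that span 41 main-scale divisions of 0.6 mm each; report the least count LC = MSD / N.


LC = MSD / n_div
= 0.6 / 42
= 0.0143

0.0143


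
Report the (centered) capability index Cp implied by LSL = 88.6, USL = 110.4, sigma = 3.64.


Cp = (USL - LSL) / (6 * sigma)
= (110.4 - 88.6) / (6 * 3.64)
= 21.8000 / 21.8400
= 0.9982

0.9982


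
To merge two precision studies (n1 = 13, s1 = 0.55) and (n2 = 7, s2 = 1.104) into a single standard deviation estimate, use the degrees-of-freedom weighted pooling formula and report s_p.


s_p = sqrt(((n1-1)*s1^2 + (n2-1)*s2^2) / (n1+n2-2))
numerator = (13-1)*0.55^2 + (7-1)*1.104^2 = 3.63 + 7.312896 = 10.942896
denominator = 13 + 7 - 2 = 18
s_p^2 = 10.942896 / 18 = 0.60793867
s_p = sqrt(0.60793867) = 0.7797

0.7797


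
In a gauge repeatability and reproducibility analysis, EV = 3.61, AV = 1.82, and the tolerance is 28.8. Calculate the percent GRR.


GRR = sqrt(EV^2 + AV^2) = sqrt(3.61^2 + 1.82^2) = 4.0428332
%GRR = GRR / tol * 100 = 4.0428332 / 28.8 * 100
%GRR = 14.0376

14.0376


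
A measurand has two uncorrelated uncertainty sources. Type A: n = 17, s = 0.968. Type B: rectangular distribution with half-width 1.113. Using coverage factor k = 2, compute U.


u_A = s / sqrt(n) = 0.968 / sqrt(17) = 0.23477449
u_B = half_width / sqrt(3) = 1.113 / sqrt(3) = 0.64259085
uc = sqrt(u_A^2 + u_B^2) = sqrt(0.23477449^2 + 0.64259085^2) = 0.684136
U = k * uc = 2 * 0.684136
U = 1.3683

1.3683


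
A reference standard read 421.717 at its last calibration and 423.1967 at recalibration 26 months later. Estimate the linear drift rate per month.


rate = (v2 - v1) / months
= (423.1967 - 421.717) / 26
= 1.4797 / 26
= 0.0569

0.0569


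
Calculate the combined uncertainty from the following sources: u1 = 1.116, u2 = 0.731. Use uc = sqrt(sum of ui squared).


uc = sqrt(1.116^2 + 0.731^2)
uc = sqrt(1.779817)
uc = 1.3341

1.3341


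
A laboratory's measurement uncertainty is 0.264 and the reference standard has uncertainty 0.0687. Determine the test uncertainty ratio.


TUR = u_lab / u_ref
= 0.264 / 0.0687
= 3.8428

3.8428


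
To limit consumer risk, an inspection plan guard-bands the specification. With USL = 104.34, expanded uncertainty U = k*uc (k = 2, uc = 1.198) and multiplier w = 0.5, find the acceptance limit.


U = k * uc = 2 * 1.198 = 2.396
guard band g = w * U = 0.5 * 2.396 = 1.198
AL = USL - g = 104.34 - 1.198
AL = 103.1420

103.1420


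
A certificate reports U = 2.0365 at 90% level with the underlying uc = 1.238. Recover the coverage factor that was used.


k = U / uc
k = 2.0365 / 1.238
k = 1.645

1.645


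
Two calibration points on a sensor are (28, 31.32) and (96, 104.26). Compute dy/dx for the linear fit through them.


slope = (y2 - y1) / (x2 - x1)
= (104.26 - 31.32) / (96 - 28)
= 72.9400 / 68
= 1.0726

1.0726


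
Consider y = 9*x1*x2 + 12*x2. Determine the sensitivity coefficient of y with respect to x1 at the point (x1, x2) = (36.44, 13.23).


y = 9*x1*x2 + 12*x2
dy/dx1 = 9*x2
Evaluate at x2 = 13.23: c1 = 9 * 13.23
c1 = 119.0700

119.0700


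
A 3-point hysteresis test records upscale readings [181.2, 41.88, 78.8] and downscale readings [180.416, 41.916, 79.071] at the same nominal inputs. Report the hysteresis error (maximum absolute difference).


|181.2 - 180.416| = 0.7840
|41.88 - 41.916| = 0.0360
|78.8 - 79.071| = 0.2710
hysteresis = max(diffs) = 0.7840

0.7840


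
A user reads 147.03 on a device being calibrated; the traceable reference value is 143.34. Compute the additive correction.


Correction = standard - reading
= 143.34 - 147.03
= -3.6900

-3.6900


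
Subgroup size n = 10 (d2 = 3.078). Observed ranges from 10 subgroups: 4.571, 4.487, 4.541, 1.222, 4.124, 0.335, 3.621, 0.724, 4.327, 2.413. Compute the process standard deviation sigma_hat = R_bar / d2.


R_bar = (4.571 + 4.487 + 4.541 + 1.222 + 4.124 + 0.335 + 3.621 + 0.724 + 4.327 + 2.413) / 10
R_bar = 30.365 / 10 = 3.0365
sigma_hat = R_bar / d2 = 3.0365 / 3.078 = 0.9865

0.9865


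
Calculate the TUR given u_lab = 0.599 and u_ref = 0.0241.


TUR = u_lab / u_ref
= 0.599 / 0.0241
= 24.8548

24.8548


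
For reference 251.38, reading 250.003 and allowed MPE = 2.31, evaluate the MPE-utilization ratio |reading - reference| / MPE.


e = indication - reference = 250.003 - 251.38 = -1.3770
|e| = 1.3770
ratio = |e| / MPE = 1.3770 / 2.31
ratio = 0.5961

0.5961


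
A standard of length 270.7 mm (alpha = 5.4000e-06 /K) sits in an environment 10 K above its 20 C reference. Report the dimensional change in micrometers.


dL = L * alpha * dT
= 270.7 * 5.4000e-06 * 10
= 0.0146178 mm
dL_um = 0.0146178 * 1000 = 14.6178 um

14.6178


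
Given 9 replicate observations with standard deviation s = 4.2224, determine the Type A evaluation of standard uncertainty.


u_A = s / sqrt(n)
u_A = 4.2224 / sqrt(9)
u_A = 4.2224 / 3
u_A = 1.4075

1.4075


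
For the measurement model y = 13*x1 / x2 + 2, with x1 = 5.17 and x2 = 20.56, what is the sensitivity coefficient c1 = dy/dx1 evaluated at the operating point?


y = 13*x1 / x2 + 2
dy/dx1 = 13/x2
Evaluate at x2 = 20.56: c1 = 13 / 20.56
c1 = 0.6323

0.6323


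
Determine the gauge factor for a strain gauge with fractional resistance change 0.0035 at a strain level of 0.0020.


GF = (dR/R) / epsilon
= 0.0035 / 0.0020
= 1.7500

1.7500


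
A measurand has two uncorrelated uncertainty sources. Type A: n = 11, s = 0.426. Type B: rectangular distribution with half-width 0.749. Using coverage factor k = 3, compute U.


u_A = s / sqrt(n) = 0.426 / sqrt(11) = 0.12844383
u_B = half_width / sqrt(3) = 0.749 / sqrt(3) = 0.43243535
uc = sqrt(u_A^2 + u_B^2) = sqrt(0.12844383^2 + 0.43243535^2) = 0.45110769
U = k * uc = 3 * 0.45110769
U = 1.3533

1.3533


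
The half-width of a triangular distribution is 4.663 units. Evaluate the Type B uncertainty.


u_B = half_width / sqrt(6)
u_B = 4.663 / 2.4494897
u_B = 1.9037

1.9037


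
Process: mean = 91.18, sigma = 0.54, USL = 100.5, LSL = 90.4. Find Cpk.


Cpu = (USL - mean) / (3*sigma) = (100.5 - 91.18) / (3*0.54) = 5.7531
Cpl = (mean - LSL) / (3*sigma) = (91.18 - 90.4) / (3*0.54) = 0.4815
Cpk = min(Cpu, Cpl) = 0.4815

0.4815


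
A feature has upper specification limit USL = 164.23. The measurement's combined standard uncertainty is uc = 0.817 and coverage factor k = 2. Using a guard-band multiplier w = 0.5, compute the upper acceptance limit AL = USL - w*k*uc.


U = k * uc = 2 * 0.817 = 1.634
guard band g = w * U = 0.5 * 1.634 = 0.817
AL = USL - g = 164.23 - 0.817
AL = 163.4130

163.4130


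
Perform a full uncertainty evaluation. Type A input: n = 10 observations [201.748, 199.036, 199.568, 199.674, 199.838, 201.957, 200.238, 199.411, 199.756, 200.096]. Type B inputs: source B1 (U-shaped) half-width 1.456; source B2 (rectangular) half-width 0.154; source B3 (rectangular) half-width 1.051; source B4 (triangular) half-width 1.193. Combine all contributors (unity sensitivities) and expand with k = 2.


mean = (201.748 + 199.036 + 199.568 + 199.674 + 199.838 + 201.957 + 200.238 + 199.411 + 199.756 + 200.096) / 10 = 200.1322
s = sqrt(sum((x - mean)^2)/(n-1)) = 0.96789242
u_A = s / sqrt(n) = 0.96789242 / sqrt(10) = 0.30607446
u_B1 = 1.456 / sqrt(2) = 1.0295475
u_B2 = 0.154 / sqrt(3) = 0.088911941
u_B3 = 1.051 / sqrt(3) = 0.60679513
u_B4 = 1.193 / sqrt(6) = 0.48704021
uc = sqrt(0.30607446^2 + 1.0295475^2 + 0.088911941^2 + 0.60679513^2 + 0.48704021^2) = 1.3292718
U = k * uc = 2 * 1.3292718
U = 2.6585

2.6585


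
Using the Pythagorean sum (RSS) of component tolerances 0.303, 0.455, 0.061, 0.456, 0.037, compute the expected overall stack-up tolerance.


RSS = sqrt(0.303^2 + 0.455^2 + 0.061^2 + 0.456^2 + 0.037^2)
= sqrt(0.51186)
= 0.7154

0.7154


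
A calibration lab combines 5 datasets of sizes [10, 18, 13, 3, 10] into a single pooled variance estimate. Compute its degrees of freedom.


nu = sum_i (n_i - 1)
nu = ((10 - 1) + (18 - 1) + (13 - 1) + (3 - 1) + (10 - 1))
nu = 9 + 17 + 12 + 2 + 9
nu = 49

49


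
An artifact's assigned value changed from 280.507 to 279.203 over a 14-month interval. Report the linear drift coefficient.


rate = (v2 - v1) / months
= (279.203 - 280.507) / 14
= -1.3040 / 14
= -0.0931

-0.0931


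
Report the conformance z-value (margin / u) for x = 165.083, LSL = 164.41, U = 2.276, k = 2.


u = U / k = 2.276 / 2 = 1.138
margin = |LSL - x| = |164.41 - 165.083| = 0.673
z = margin / u = 0.673 / 1.138
z = 0.5914

0.5914


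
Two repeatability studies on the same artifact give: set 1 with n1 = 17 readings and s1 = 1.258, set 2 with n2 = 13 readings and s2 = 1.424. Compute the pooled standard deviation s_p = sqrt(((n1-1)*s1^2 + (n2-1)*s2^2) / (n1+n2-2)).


s_p = sqrt(((n1-1)*s1^2 + (n2-1)*s2^2) / (n1+n2-2))
numerator = (17-1)*1.258^2 + (13-1)*1.424^2 = 25.321024 + 24.333312 = 49.654336
denominator = 17 + 13 - 2 = 28
s_p^2 = 49.654336 / 28 = 1.7733691
s_p = sqrt(1.7733691) = 1.3317

1.3317


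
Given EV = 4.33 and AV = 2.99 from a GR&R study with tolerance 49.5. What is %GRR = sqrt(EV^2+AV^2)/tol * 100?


GRR = sqrt(EV^2 + AV^2) = sqrt(4.33^2 + 2.99^2) = 5.2620338
%GRR = GRR / tol * 100 = 5.2620338 / 49.5 * 100
%GRR = 10.6304

10.6304


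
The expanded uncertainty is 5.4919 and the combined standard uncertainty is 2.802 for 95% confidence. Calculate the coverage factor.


k = U / uc
k = 5.4919 / 2.802
k = 1.96

1.96


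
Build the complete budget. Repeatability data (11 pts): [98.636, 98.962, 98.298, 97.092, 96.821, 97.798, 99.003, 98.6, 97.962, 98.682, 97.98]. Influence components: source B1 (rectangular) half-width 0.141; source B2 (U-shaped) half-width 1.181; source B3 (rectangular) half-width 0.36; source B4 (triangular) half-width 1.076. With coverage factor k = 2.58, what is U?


mean = (98.636 + 98.962 + 98.298 + 97.092 + 96.821 + 97.798 + 99.003 + 98.6 + 97.962 + 98.682 + 97.98) / 11 = 98.16672727
s = sqrt(sum((x - mean)^2)/(n-1)) = 0.72119707
u_A = s / sqrt(n) = 0.72119707 / sqrt(11) = 0.2174491
u_B1 = 0.141 / sqrt(3) = 0.081406388
u_B2 = 1.181 / sqrt(2) = 0.83509311
u_B3 = 0.36 / sqrt(3) = 0.2078461
u_B4 = 1.076 / sqrt(6) = 0.43927516
uc = sqrt(0.2174491^2 + 0.081406388^2 + 0.83509311^2 + 0.2078461^2 + 0.43927516^2) = 0.99370734
U = k * uc = 2.58 * 0.99370734
U = 2.5638

2.5638


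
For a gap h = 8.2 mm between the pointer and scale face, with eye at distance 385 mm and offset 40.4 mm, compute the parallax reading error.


error = h * offset / d
= 8.2 * 40.4 / 385
= 0.8605

0.8605


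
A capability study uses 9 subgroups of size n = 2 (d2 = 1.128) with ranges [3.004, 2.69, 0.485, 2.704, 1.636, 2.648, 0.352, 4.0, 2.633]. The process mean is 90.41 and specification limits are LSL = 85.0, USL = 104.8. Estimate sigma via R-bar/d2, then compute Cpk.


R_bar = (3.004 + 2.69 + 0.485 + 2.704 + 1.636 + 2.648 + 0.352 + 4.0 + 2.633) / 9 = 2.2391111
sigma = R_bar / d2 = 2.2391111 / 1.128 = 1.9850276
Cp = (USL - LSL)/(6*sigma) = (104.8 - 85.0)/(6*1.9850276) = 1.6624
Cpu = (104.8 - 90.41)/(3*1.9850276) = 2.4164
Cpl = (90.41 - 85.0)/(3*1.9850276) = 0.9085
Cpk = min(Cpu, Cpl) = 0.9085

0.9085


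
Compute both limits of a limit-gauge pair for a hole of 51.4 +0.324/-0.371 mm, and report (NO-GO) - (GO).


GO = nominal - lower_tol (smallest hole = maximum material condition)
GO = 51.4 - 0.371 = 51.029
NO-GO = nominal + upper_tol (largest hole = least material condition)
NO-GO = 51.4 + 0.324 = 51.724
spread = NO-GO - GO = 51.724 - 51.029 = 0.6950

0.6950


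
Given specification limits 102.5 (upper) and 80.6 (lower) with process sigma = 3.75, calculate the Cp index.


Cp = (USL - LSL) / (6 * sigma)
= (102.5 - 80.6) / (6 * 3.75)
= 21.9000 / 22.5000
= 0.9733

0.9733


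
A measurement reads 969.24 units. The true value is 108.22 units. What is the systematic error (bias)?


Systematic error = measured - true
= 969.24 - 108.22
= 861.0200

861.0200


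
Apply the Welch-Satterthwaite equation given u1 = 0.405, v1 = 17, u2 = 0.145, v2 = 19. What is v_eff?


uc = sqrt(u1^2 + u2^2) = sqrt(0.405^2 + 0.145^2) = 0.43017438
v_eff = uc^4 / (u1^4/v1 + u2^4/v2)
= 0.43017438^4 / (0.405^4/17 + 0.145^4/19)
= 0.034243501 / 0.0016058659
v_eff = 21.3240

21.3240


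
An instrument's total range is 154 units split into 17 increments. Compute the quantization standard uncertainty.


resolution = range / divisions
resolution = 154 / 17 = 9.0588235
u_res = resolution / (2*sqrt(3))
u_res = 9.0588235 / 3.4641016
u_res = 2.6151

2.6151


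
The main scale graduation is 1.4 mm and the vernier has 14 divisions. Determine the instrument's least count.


LC = MSD / n_div
= 1.4 / 14
= 0.1000

0.1000


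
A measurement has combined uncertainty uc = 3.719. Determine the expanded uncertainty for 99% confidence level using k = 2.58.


U = k * uc
U = 2.58 * 3.719
U = 9.5950

9.5950


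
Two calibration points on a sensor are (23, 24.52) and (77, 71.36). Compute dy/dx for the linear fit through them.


slope = (y2 - y1) / (x2 - x1)
= (71.36 - 24.52) / (77 - 23)
= 46.8400 / 54
= 0.8674

0.8674


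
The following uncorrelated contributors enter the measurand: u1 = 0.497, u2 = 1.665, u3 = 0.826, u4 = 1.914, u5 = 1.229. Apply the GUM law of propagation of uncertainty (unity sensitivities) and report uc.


uc = sqrt(0.497^2 + 1.665^2 + 0.826^2 + 1.914^2 + 1.229^2)
uc = sqrt(8.875347)
uc = 2.9792

2.9792


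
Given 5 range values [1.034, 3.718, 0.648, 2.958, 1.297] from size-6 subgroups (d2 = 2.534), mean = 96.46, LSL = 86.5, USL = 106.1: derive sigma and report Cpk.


R_bar = (1.034 + 3.718 + 0.648 + 2.958 + 1.297) / 5 = 1.931
sigma = R_bar / d2 = 1.931 / 2.534 = 0.76203631
Cp = (USL - LSL)/(6*sigma) = (106.1 - 86.5)/(6*0.76203631) = 4.2868
Cpu = (106.1 - 96.46)/(3*0.76203631) = 4.2168
Cpl = (96.46 - 86.5)/(3*0.76203631) = 4.3567
Cpk = min(Cpu, Cpl) = 4.2168

4.2168


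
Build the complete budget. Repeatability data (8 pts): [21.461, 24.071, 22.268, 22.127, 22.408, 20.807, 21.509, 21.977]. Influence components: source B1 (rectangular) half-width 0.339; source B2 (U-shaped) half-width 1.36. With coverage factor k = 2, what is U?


mean = (21.461 + 24.071 + 22.268 + 22.127 + 22.408 + 20.807 + 21.509 + 21.977) / 8 = 22.0785
s = sqrt(sum((x - mean)^2)/(n-1)) = 0.95987648
u_A = s / sqrt(n) = 0.95987648 / sqrt(8) = 0.33936758
u_B1 = 0.339 / sqrt(3) = 0.19572174
u_B2 = 1.36 / sqrt(2) = 0.96166522
uc = sqrt(0.33936758^2 + 0.19572174^2 + 0.96166522^2) = 1.0384013
U = k * uc = 2 * 1.0384013
U = 2.0768

2.0768


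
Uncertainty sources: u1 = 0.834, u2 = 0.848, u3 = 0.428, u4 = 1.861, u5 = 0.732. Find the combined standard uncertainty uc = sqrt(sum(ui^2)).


uc = sqrt(0.834^2 + 0.848^2 + 0.428^2 + 1.861^2 + 0.732^2)
uc = sqrt(5.596989)
uc = 2.3658

2.3658


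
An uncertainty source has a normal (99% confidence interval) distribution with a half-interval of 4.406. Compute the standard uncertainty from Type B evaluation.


u_B = half_width / 2.576
u_B = 4.406 / 2.576
u_B = 1.7104

1.7104


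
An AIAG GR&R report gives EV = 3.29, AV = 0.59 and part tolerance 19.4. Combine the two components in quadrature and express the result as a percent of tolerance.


GRR = sqrt(EV^2 + AV^2) = sqrt(3.29^2 + 0.59^2) = 3.3424841
%GRR = GRR / tol * 100 = 3.3424841 / 19.4 * 100
%GRR = 17.2293

17.2293


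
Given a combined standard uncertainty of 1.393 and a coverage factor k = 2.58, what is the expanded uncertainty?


U = k * uc
U = 2.58 * 1.393
U = 3.5939

3.5939


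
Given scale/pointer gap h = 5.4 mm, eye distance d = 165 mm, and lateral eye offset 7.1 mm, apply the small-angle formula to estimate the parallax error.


error = h * offset / d
= 5.4 * 7.1 / 165
= 0.2324

0.2324


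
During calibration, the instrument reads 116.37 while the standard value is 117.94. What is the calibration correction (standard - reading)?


Correction = standard - reading
= 117.94 - 116.37
= 1.5700

1.5700


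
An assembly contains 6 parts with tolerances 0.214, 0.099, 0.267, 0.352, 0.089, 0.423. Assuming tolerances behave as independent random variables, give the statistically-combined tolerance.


RSS = sqrt(0.214^2 + 0.099^2 + 0.267^2 + 0.352^2 + 0.089^2 + 0.423^2)
= sqrt(0.43764)
= 0.6615

0.6615


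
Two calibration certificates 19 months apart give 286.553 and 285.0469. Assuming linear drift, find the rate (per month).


rate = (v2 - v1) / months
= (285.0469 - 286.553) / 19
= -1.5061 / 19
= -0.0793

-0.0793


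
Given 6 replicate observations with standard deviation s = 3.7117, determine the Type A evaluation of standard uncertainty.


u_A = s / sqrt(n)
u_A = 3.7117 / sqrt(6)
u_A = 3.7117 / 2.4494897
u_A = 1.5153

1.5153


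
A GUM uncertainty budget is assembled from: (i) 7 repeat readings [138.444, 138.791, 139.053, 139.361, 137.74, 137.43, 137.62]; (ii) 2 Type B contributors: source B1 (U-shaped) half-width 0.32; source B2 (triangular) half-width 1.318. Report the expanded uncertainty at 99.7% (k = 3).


mean = (138.444 + 138.791 + 139.053 + 139.361 + 137.74 + 137.43 + 137.62) / 7 = 138.3484286
s = sqrt(sum((x - mean)^2)/(n-1)) = 0.76059513
u_A = s / sqrt(n) = 0.76059513 / sqrt(7) = 0.28747794
u_B1 = 0.32 / sqrt(2) = 0.22627417
u_B2 = 1.318 / sqrt(6) = 0.53807125
uc = sqrt(0.28747794^2 + 0.22627417^2 + 0.53807125^2) = 0.65066446
U = k * uc = 3 * 0.65066446
U = 1.9520

1.9520


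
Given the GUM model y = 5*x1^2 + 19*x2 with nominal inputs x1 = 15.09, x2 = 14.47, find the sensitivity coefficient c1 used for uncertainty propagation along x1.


y = 5*x1^2 + 19*x2
dy/dx1 = 2*5*x1
Evaluate at x1 = 15.09: c1 = 10 * 15.09
c1 = 150.9000

150.9000


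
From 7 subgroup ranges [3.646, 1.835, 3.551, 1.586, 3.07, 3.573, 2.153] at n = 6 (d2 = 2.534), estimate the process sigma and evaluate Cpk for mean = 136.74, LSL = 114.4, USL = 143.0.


R_bar = (3.646 + 1.835 + 3.551 + 1.586 + 3.07 + 3.573 + 2.153) / 7 = 2.7734286
sigma = R_bar / d2 = 2.7734286 / 2.534 = 1.0944864
Cp = (USL - LSL)/(6*sigma) = (143.0 - 114.4)/(6*1.0944864) = 4.3552
Cpu = (143.0 - 136.74)/(3*1.0944864) = 1.9065
Cpl = (136.74 - 114.4)/(3*1.0944864) = 6.8038
Cpk = min(Cpu, Cpl) = 1.9065

1.9065


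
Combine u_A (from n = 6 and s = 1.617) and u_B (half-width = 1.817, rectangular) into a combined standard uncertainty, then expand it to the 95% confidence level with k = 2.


u_A = s / sqrt(n) = 1.617 / sqrt(6) = 0.66013749
u_B = half_width / sqrt(3) = 1.817 / sqrt(3) = 1.0490454
uc = sqrt(u_A^2 + u_B^2) = sqrt(0.66013749^2 + 1.0490454^2) = 1.2394667
U = k * uc = 2 * 1.2394667
U = 2.4789

2.4789


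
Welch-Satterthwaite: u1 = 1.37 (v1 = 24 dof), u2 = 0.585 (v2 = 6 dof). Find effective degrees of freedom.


uc = sqrt(u1^2 + u2^2) = sqrt(1.37^2 + 0.585^2) = 1.4896728
v_eff = uc^4 / (u1^4/v1 + u2^4/v2)
= 1.4896728^4 / (1.37^4/24 + 0.585^4/6)
= 4.924516 / 0.16630106
v_eff = 29.6121

29.6121


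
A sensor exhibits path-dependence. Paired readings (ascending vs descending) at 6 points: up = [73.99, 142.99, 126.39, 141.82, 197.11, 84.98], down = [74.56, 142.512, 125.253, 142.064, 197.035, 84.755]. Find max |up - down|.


|73.99 - 74.56| = 0.5700
|142.99 - 142.512| = 0.4780
|126.39 - 125.253| = 1.1370
|141.82 - 142.064| = 0.2440
|197.11 - 197.035| = 0.0750
|84.98 - 84.755| = 0.2250
hysteresis = max(diffs) = 1.1370

1.1370


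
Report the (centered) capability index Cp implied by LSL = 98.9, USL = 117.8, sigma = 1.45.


Cp = (USL - LSL) / (6 * sigma)
= (117.8 - 98.9) / (6 * 1.45)
= 18.9000 / 8.7000
= 2.1724

2.1724


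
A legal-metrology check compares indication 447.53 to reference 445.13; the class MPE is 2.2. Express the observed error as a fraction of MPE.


e = indication - reference = 447.53 - 445.13 = 2.4000
|e| = 2.4000
ratio = |e| / MPE = 2.4000 / 2.2
ratio = 1.0909

1.0909
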